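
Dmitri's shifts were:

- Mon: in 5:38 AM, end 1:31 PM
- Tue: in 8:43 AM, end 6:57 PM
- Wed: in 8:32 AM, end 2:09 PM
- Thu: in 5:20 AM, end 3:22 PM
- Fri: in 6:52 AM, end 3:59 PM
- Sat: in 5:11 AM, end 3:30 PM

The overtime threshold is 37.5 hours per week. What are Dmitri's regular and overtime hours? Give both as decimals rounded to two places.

Regular 37.50 hours, overtime 15.70 hours

Mon: 5:38 AM–1:31 PM = 7 h 53 min
Tue: 8:43 AM–6:57 PM = 10 h 14 min
Wed: 8:32 AM–2:09 PM = 5 h 37 min
Thu: 5:20 AM–3:22 PM = 10 h 2 min
Fri: 6:52 AM–3:59 PM = 9 h 7 min
Sat: 5:11 AM–3:30 PM = 10 h 19 min
Total worked: 53 h 12 min = 53.20 h.
Threshold 37.5 h → overtime 15 h 42 min, regular 37 h 30 min.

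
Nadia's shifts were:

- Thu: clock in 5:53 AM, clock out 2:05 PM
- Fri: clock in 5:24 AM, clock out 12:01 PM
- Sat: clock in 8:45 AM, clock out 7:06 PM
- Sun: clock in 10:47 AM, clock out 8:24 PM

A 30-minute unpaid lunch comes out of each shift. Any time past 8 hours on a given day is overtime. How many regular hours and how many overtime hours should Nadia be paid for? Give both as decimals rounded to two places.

Thu: 5:53 AM–2:05 PM = 8 h 12 min; less 30 min break → 7 h 42 min
Fri: 5:24 AM–12:01 PM = 6 h 37 min; less 30 min break → 6 h 7 min
Sat: 8:45 AM–7:06 PM = 10 h 21 min; less 30 min break → 9 h 51 min
Sun: 10:47 AM–8:24 PM = 9 h 37 min; less 30 min break → 9 h 7 min
Thu reg 7 h 42 min / OT 0 h 0 min; Fri reg 6 h 7 min / OT 0 h 0 min; Sat reg 8 h 0 min / OT 1 h 51 min; Sun reg 8 h 0 min / OT 1 h 7 min.
Totals: regular 29 h 49 min, overtime 2 h 58 min.

Regular 29.82 hours, overtime 2.97 hours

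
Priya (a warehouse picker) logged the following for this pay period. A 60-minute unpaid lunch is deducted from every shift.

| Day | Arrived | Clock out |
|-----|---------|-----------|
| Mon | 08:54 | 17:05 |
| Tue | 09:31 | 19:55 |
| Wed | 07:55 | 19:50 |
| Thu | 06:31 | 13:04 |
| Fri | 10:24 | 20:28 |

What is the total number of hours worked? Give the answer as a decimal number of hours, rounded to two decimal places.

42.12 hours

Mon: 08:54–17:05 = 8 h 11 min; less 60 min break → 7 h 11 min
Tue: 09:31–19:55 = 10 h 24 min; less 60 min break → 9 h 24 min
Wed: 07:55–19:50 = 11 h 55 min; less 60 min break → 10 h 55 min
Thu: 06:31–13:04 = 6 h 33 min; less 60 min break → 5 h 33 min
Fri: 10:24–20:28 = 10 h 4 min; less 60 min break → 9 h 4 min
Total: 7 h 11 min + 9 h 24 min + 10 h 55 min + 5 h 33 min + 9 h 4 min = 42 h 7 min.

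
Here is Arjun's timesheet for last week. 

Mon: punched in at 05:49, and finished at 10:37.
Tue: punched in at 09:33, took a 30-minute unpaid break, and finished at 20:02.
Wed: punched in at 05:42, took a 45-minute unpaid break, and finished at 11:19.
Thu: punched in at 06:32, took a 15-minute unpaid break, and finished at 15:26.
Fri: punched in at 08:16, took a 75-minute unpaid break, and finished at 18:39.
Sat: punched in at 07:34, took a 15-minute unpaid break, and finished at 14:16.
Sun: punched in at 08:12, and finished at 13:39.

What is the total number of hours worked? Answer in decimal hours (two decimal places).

Mon: 05:49–10:37 = 4 h 48 min
Tue: 09:33–20:02 = 10 h 29 min; less 30 min break → 9 h 59 min
Wed: 05:42–11:19 = 5 h 37 min; less 45 min break → 4 h 52 min
Thu: 06:32–15:26 = 8 h 54 min; less 15 min break → 8 h 39 min
Fri: 08:16–18:39 = 10 h 23 min; less 75 min break → 9 h 8 min
Sat: 07:34–14:16 = 6 h 42 min; less 15 min break → 6 h 27 min
Sun: 08:12–13:39 = 5 h 27 min
Total: 4 h 48 min + 9 h 59 min + 4 h 52 min + 8 h 39 min + 9 h 8 min + 6 h 27 min + 5 h 27 min = 49 h 20 min.

49.33 hours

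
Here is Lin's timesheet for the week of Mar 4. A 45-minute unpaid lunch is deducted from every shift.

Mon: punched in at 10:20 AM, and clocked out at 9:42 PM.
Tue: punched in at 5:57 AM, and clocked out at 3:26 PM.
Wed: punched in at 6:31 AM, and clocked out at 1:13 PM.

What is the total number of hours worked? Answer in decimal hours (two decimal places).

25.30 hours

Mon: 10:20 AM–9:42 PM = 11 h 22 min; less 45 min break → 10 h 37 min
Tue: 5:57 AM–3:26 PM = 9 h 29 min; less 45 min break → 8 h 44 min
Wed: 6:31 AM–1:13 PM = 6 h 42 min; less 45 min break → 5 h 57 min
Total: 10 h 37 min + 8 h 44 min + 5 h 57 min = 25 h 18 min.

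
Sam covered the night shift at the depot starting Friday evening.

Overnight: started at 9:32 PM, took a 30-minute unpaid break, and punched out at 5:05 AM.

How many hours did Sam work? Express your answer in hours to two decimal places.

7.05 hours

Overnight: 9:32 PM → midnight = 2 h 28 min; midnight → 5:05 AM = 5 h 5 min; span 7 h 33 min; less 30 min break → 7 h 3 min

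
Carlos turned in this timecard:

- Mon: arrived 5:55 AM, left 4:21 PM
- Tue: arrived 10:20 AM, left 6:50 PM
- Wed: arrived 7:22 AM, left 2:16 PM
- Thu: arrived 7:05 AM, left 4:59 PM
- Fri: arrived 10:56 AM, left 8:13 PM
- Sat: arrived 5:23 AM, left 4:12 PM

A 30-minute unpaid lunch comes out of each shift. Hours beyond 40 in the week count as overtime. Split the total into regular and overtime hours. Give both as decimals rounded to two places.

Regular 40.00 hours, overtime 12.83 hours

Mon: 5:55 AM–4:21 PM = 10 h 26 min; less 30 min break → 9 h 56 min
Tue: 10:20 AM–6:50 PM = 8 h 30 min; less 30 min break → 8 h 0 min
Wed: 7:22 AM–2:16 PM = 6 h 54 min; less 30 min break → 6 h 24 min
Thu: 7:05 AM–4:59 PM = 9 h 54 min; less 30 min break → 9 h 24 min
Fri: 10:56 AM–8:13 PM = 9 h 17 min; less 30 min break → 8 h 47 min
Sat: 5:23 AM–4:12 PM = 10 h 49 min; less 30 min break → 10 h 19 min
Total worked: 52 h 50 min = 52.83 h.
Threshold 40 h → overtime 12 h 50 min, regular 40 h 0 min.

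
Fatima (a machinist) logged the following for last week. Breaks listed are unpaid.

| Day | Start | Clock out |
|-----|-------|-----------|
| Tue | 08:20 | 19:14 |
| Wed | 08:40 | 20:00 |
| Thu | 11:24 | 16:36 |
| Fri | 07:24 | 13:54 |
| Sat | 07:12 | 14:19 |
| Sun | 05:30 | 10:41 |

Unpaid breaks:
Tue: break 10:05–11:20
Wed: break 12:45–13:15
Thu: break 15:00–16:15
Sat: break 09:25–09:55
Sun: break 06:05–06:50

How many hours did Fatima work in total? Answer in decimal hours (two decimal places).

41.98 hours

Tue: 08:20–19:14 = 10 h 54 min; less 75 min break → 9 h 39 min
Wed: 08:40–20:00 = 11 h 20 min; less 30 min break → 10 h 50 min
Thu: 11:24–16:36 = 5 h 12 min; less 75 min break → 3 h 57 min
Fri: 07:24–13:54 = 6 h 30 min
Sat: 07:12–14:19 = 7 h 7 min; less 30 min break → 6 h 37 min
Sun: 05:30–10:41 = 5 h 11 min; less 45 min break → 4 h 26 min
Total: 9 h 39 min + 10 h 50 min + 3 h 57 min + 6 h 30 min + 6 h 37 min + 4 h 26 min = 41 h 59 min.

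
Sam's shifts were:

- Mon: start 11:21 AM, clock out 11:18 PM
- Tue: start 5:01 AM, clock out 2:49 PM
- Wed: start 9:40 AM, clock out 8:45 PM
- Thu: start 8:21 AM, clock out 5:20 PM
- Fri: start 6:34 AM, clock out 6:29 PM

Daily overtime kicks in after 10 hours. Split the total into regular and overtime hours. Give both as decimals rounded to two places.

Regular 48.78 hours, overtime 4.95 hours

Mon: 11:21 AM–11:18 PM = 11 h 57 min
Tue: 5:01 AM–2:49 PM = 9 h 48 min
Wed: 9:40 AM–8:45 PM = 11 h 5 min
Thu: 8:21 AM–5:20 PM = 8 h 59 min
Fri: 6:34 AM–6:29 PM = 11 h 55 min
Mon reg 10 h 0 min / OT 1 h 57 min; Tue reg 9 h 48 min / OT 0 h 0 min; Wed reg 10 h 0 min / OT 1 h 5 min; Thu reg 8 h 59 min / OT 0 h 0 min; Fri reg 10 h 0 min / OT 1 h 55 min.
Totals: regular 48 h 47 min, overtime 4 h 57 min.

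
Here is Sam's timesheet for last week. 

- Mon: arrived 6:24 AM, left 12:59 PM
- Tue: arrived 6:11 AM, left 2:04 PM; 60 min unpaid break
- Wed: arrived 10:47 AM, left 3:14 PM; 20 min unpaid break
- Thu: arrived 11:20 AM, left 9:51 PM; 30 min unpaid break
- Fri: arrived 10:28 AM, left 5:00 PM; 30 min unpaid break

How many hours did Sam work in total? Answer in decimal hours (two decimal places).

33.63 hours

Mon: 6:24 AM–12:59 PM = 6 h 35 min
Tue: 6:11 AM–2:04 PM = 7 h 53 min; less 60 min break → 6 h 53 min
Wed: 10:47 AM–3:14 PM = 4 h 27 min; less 20 min break → 4 h 7 min
Thu: 11:20 AM–9:51 PM = 10 h 31 min; less 30 min break → 10 h 1 min
Fri: 10:28 AM–5:00 PM = 6 h 32 min; less 30 min break → 6 h 2 min
Total: 6 h 35 min + 6 h 53 min + 4 h 7 min + 10 h 1 min + 6 h 2 min = 33 h 38 min.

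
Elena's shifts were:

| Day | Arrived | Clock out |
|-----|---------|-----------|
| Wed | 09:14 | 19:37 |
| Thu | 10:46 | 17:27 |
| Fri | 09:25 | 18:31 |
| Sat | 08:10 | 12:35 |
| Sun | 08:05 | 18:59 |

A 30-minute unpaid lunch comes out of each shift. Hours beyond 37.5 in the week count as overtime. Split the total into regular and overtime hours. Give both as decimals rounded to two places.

Wed: 09:14–19:37 = 10 h 23 min; less 30 min break → 9 h 53 min
Thu: 10:46–17:27 = 6 h 41 min; less 30 min break → 6 h 11 min
Fri: 09:25–18:31 = 9 h 6 min; less 30 min break → 8 h 36 min
Sat: 08:10–12:35 = 4 h 25 min; less 30 min break → 3 h 55 min
Sun: 08:05–18:59 = 10 h 54 min; less 30 min break → 10 h 24 min
Total worked: 38 h 59 min = 38.98 h.
Threshold 37.5 h → overtime 1 h 29 min, regular 37 h 30 min.

Regular 37.50 hours, overtime 1.48 hours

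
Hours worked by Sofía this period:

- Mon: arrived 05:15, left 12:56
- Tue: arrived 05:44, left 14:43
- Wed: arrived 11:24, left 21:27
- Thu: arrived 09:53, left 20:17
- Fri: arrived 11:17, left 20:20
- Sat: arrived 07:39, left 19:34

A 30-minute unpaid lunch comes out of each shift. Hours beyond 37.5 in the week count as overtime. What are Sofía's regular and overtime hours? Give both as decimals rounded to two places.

Mon: 05:15–12:56 = 7 h 41 min; less 30 min break → 7 h 11 min
Tue: 05:44–14:43 = 8 h 59 min; less 30 min break → 8 h 29 min
Wed: 11:24–21:27 = 10 h 3 min; less 30 min break → 9 h 33 min
Thu: 09:53–20:17 = 10 h 24 min; less 30 min break → 9 h 54 min
Fri: 11:17–20:20 = 9 h 3 min; less 30 min break → 8 h 33 min
Sat: 07:39–19:34 = 11 h 55 min; less 30 min break → 11 h 25 min
Total worked: 55 h 5 min = 55.08 h.
Threshold 37.5 h → overtime 17 h 35 min, regular 37 h 30 min.

Regular 37.50 hours, overtime 17.58 hours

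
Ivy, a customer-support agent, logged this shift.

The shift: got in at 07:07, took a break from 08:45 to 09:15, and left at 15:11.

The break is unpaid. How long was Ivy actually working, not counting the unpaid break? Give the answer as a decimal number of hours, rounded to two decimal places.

7.57 hours

The shift: 07:07–15:11 = 8 h 4 min; less 30 min break → 7 h 34 min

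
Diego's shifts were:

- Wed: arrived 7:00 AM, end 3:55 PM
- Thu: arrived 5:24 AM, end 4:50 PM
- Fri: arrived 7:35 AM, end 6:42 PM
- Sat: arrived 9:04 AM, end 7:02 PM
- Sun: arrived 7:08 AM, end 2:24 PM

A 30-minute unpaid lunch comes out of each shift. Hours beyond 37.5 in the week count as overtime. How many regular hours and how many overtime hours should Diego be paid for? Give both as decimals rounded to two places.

Regular 37.50 hours, overtime 8.70 hours

Wed: 7:00 AM–3:55 PM = 8 h 55 min; less 30 min break → 8 h 25 min
Thu: 5:24 AM–4:50 PM = 11 h 26 min; less 30 min break → 10 h 56 min
Fri: 7:35 AM–6:42 PM = 11 h 7 min; less 30 min break → 10 h 37 min
Sat: 9:04 AM–7:02 PM = 9 h 58 min; less 30 min break → 9 h 28 min
Sun: 7:08 AM–2:24 PM = 7 h 16 min; less 30 min break → 6 h 46 min
Total worked: 46 h 12 min = 46.20 h.
Threshold 37.5 h → overtime 8 h 42 min, regular 37 h 30 min.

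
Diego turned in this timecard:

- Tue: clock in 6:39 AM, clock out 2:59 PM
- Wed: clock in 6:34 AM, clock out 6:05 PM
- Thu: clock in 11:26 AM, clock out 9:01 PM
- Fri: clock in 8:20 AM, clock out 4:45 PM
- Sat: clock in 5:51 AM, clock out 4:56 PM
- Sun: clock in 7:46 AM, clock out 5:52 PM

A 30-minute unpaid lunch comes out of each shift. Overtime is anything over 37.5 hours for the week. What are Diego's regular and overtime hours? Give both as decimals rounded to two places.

Tue: 6:39 AM–2:59 PM = 8 h 20 min; less 30 min break → 7 h 50 min
Wed: 6:34 AM–6:05 PM = 11 h 31 min; less 30 min break → 11 h 1 min
Thu: 11:26 AM–9:01 PM = 9 h 35 min; less 30 min break → 9 h 5 min
Fri: 8:20 AM–4:45 PM = 8 h 25 min; less 30 min break → 7 h 55 min
Sat: 5:51 AM–4:56 PM = 11 h 5 min; less 30 min break → 10 h 35 min
Sun: 7:46 AM–5:52 PM = 10 h 6 min; less 30 min break → 9 h 36 min
Total worked: 56 h 2 min = 56.03 h.
Threshold 37.5 h → overtime 18 h 32 min, regular 37 h 30 min.

Regular 37.50 hours, overtime 18.53 hours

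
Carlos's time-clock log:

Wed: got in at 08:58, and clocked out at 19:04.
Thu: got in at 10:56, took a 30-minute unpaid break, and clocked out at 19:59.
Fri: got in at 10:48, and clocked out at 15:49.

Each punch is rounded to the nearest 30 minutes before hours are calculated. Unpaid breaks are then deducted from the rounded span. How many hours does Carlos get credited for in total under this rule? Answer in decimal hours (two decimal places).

Wed: in 08:58→09:00, out 19:04→19:00; 10 h 0 min
Thu: in 10:56→11:00, out 19:59→20:00; 9 h 0 min − 30 min = 8 h 30 min
Fri: in 10:48→11:00, out 15:49→16:00; 5 h 0 min
Total credited: 23 h 30 min.

23.50 hours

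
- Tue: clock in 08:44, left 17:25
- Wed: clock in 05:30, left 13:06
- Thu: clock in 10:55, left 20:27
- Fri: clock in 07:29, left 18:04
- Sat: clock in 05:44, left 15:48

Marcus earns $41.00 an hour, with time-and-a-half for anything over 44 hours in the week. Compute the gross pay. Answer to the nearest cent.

$1955.70

Tue: 08:44–17:25 = 8 h 41 min
Wed: 05:30–13:06 = 7 h 36 min
Thu: 10:55–20:27 = 9 h 32 min
Fri: 07:29–18:04 = 10 h 35 min
Sat: 05:44–15:48 = 10 h 4 min
Total worked: 46 h 28 min = 2788 min.
Regular 44 h 0 min = 2640 min at $41.00/h; overtime 2 h 28 min = 148 min at $61.50/h.
Pay = (2640 × $41.00 + 148 × $61.50) ÷ 60 = $1955.70.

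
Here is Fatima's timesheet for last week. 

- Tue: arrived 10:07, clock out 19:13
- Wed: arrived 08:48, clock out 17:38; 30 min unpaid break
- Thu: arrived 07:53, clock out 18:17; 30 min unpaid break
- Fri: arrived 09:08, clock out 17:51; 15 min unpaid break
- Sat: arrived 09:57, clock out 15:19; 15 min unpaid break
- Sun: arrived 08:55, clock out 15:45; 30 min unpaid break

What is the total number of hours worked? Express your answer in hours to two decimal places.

Tue: 10:07–19:13 = 9 h 6 min
Wed: 08:48–17:38 = 8 h 50 min; less 30 min break → 8 h 20 min
Thu: 07:53–18:17 = 10 h 24 min; less 30 min break → 9 h 54 min
Fri: 09:08–17:51 = 8 h 43 min; less 15 min break → 8 h 28 min
Sat: 09:57–15:19 = 5 h 22 min; less 15 min break → 5 h 7 min
Sun: 08:55–15:45 = 6 h 50 min; less 30 min break → 6 h 20 min
Total: 9 h 6 min + 8 h 20 min + 9 h 54 min + 8 h 28 min + 5 h 7 min + 6 h 20 min = 47 h 15 min.

47.25 hours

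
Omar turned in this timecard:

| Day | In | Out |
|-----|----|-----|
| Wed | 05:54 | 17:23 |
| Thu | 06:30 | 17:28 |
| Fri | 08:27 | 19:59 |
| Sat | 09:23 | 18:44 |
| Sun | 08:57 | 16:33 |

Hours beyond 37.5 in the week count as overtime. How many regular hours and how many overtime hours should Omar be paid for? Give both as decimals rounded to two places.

Regular 37.50 hours, overtime 13.43 hours

Wed: 05:54–17:23 = 11 h 29 min
Thu: 06:30–17:28 = 10 h 58 min
Fri: 08:27–19:59 = 11 h 32 min
Sat: 09:23–18:44 = 9 h 21 min
Sun: 08:57–16:33 = 7 h 36 min
Total worked: 50 h 56 min = 50.93 h.
Threshold 37.5 h → overtime 13 h 26 min, regular 37 h 30 min.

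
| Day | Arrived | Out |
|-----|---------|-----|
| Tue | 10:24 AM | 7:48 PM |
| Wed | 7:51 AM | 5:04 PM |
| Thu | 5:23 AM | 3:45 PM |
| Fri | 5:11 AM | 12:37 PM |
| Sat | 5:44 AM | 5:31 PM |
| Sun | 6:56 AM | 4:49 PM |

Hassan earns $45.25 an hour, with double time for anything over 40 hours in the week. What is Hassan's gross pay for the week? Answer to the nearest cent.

$3446.54

Tue: 10:24 AM–7:48 PM = 9 h 24 min
Wed: 7:51 AM–5:04 PM = 9 h 13 min
Thu: 5:23 AM–3:45 PM = 10 h 22 min
Fri: 5:11 AM–12:37 PM = 7 h 26 min
Sat: 5:44 AM–5:31 PM = 11 h 47 min
Sun: 6:56 AM–4:49 PM = 9 h 53 min
Total worked: 58 h 5 min = 3485 min.
Regular 40 h 0 min = 2400 min at $45.25/h; overtime 18 h 5 min = 1085 min at $90.50/h.
Pay = (2400 × $45.25 + 1085 × $90.50) ÷ 60 = $3446.54.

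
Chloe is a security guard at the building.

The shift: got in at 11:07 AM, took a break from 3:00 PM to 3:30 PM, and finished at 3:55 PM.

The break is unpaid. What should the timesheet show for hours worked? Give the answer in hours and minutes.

4 h 18 min

The shift: 11:07 AM–3:55 PM = 4 h 48 min; less 30 min break → 4 h 18 min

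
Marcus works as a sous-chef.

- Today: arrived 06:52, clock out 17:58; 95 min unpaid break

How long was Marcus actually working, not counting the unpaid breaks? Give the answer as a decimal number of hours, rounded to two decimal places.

Today: 06:52–17:58 = 11 h 6 min; less 95 min break → 9 h 31 min

9.52 hours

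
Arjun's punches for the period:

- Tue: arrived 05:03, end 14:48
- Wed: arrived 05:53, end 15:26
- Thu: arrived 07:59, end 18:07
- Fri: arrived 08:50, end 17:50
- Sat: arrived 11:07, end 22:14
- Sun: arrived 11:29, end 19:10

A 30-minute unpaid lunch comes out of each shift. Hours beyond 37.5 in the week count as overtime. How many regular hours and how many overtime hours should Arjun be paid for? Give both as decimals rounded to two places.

Tue: 05:03–14:48 = 9 h 45 min; less 30 min break → 9 h 15 min
Wed: 05:53–15:26 = 9 h 33 min; less 30 min break → 9 h 3 min
Thu: 07:59–18:07 = 10 h 8 min; less 30 min break → 9 h 38 min
Fri: 08:50–17:50 = 9 h 0 min; less 30 min break → 8 h 30 min
Sat: 11:07–22:14 = 11 h 7 min; less 30 min break → 10 h 37 min
Sun: 11:29–19:10 = 7 h 41 min; less 30 min break → 7 h 11 min
Total worked: 54 h 14 min = 54.23 h.
Threshold 37.5 h → overtime 16 h 44 min, regular 37 h 30 min.

Regular 37.50 hours, overtime 16.73 hours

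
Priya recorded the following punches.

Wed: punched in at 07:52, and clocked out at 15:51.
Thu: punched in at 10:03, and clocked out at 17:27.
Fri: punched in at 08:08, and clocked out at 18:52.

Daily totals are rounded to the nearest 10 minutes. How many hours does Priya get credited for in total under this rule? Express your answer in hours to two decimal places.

Wed: 07:52–15:51 = 7 h 59 min → rounds to 8 h 0 min
Thu: 10:03–17:27 = 7 h 24 min → rounds to 7 h 20 min
Fri: 08:08–18:52 = 10 h 44 min → rounds to 10 h 40 min
Total credited: 26 h 0 min.

26.00 hours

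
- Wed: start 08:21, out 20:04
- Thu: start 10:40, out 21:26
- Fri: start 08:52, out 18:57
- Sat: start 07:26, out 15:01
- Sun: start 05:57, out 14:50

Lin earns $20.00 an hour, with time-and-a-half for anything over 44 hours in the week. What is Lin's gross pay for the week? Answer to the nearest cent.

$1031.00

Wed: 08:21–20:04 = 11 h 43 min
Thu: 10:40–21:26 = 10 h 46 min
Fri: 08:52–18:57 = 10 h 5 min
Sat: 07:26–15:01 = 7 h 35 min
Sun: 05:57–14:50 = 8 h 53 min
Total worked: 49 h 2 min = 2942 min.
Regular 44 h 0 min = 2640 min at $20.00/h; overtime 5 h 2 min = 302 min at $30.00/h.
Pay = (2640 × $20.00 + 302 × $30.00) ÷ 60 = $1031.00.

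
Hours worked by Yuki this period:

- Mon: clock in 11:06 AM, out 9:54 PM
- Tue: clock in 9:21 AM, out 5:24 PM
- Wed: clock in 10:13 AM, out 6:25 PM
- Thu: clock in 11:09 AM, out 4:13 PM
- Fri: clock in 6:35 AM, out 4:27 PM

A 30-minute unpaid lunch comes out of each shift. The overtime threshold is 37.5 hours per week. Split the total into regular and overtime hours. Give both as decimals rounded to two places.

Regular 37.50 hours, overtime 1.98 hours

Mon: 11:06 AM–9:54 PM = 10 h 48 min; less 30 min break → 10 h 18 min
Tue: 9:21 AM–5:24 PM = 8 h 3 min; less 30 min break → 7 h 33 min
Wed: 10:13 AM–6:25 PM = 8 h 12 min; less 30 min break → 7 h 42 min
Thu: 11:09 AM–4:13 PM = 5 h 4 min; less 30 min break → 4 h 34 min
Fri: 6:35 AM–4:27 PM = 9 h 52 min; less 30 min break → 9 h 22 min
Total worked: 39 h 29 min = 39.48 h.
Threshold 37.5 h → overtime 1 h 59 min, regular 37 h 30 min.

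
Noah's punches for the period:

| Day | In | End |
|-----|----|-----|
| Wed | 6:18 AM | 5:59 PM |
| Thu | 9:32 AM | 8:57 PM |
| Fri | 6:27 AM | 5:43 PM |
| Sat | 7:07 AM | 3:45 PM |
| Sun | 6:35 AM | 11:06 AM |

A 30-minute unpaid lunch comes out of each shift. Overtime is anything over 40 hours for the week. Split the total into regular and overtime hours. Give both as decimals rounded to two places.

Regular 40.00 hours, overtime 5.02 hours

Wed: 6:18 AM–5:59 PM = 11 h 41 min; less 30 min break → 11 h 11 min
Thu: 9:32 AM–8:57 PM = 11 h 25 min; less 30 min break → 10 h 55 min
Fri: 6:27 AM–5:43 PM = 11 h 16 min; less 30 min break → 10 h 46 min
Sat: 7:07 AM–3:45 PM = 8 h 38 min; less 30 min break → 8 h 8 min
Sun: 6:35 AM–11:06 AM = 4 h 31 min; less 30 min break → 4 h 1 min
Total worked: 45 h 1 min = 45.02 h.
Threshold 40 h → overtime 5 h 1 min, regular 40 h 0 min.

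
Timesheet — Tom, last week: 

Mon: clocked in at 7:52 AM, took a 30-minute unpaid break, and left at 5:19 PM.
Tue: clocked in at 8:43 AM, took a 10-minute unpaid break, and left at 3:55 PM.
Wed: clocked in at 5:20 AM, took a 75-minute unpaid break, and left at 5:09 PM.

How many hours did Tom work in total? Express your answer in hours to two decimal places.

Mon: 7:52 AM–5:19 PM = 9 h 27 min; less 30 min break → 8 h 57 min
Tue: 8:43 AM–3:55 PM = 7 h 12 min; less 10 min break → 7 h 2 min
Wed: 5:20 AM–5:09 PM = 11 h 49 min; less 75 min break → 10 h 34 min
Total: 8 h 57 min + 7 h 2 min + 10 h 34 min = 26 h 33 min.

26.55 hours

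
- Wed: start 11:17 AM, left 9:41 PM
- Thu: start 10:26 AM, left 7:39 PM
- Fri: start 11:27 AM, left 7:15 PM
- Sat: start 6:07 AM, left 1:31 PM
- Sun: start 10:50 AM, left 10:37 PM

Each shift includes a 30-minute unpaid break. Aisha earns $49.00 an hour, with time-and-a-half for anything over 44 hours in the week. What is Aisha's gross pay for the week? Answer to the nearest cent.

Wed: 11:17 AM–9:41 PM = 10 h 24 min; less 30 min break → 9 h 54 min
Thu: 10:26 AM–7:39 PM = 9 h 13 min; less 30 min break → 8 h 43 min
Fri: 11:27 AM–7:15 PM = 7 h 48 min; less 30 min break → 7 h 18 min
Sat: 6:07 AM–1:31 PM = 7 h 24 min; less 30 min break → 6 h 54 min
Sun: 10:50 AM–10:37 PM = 11 h 47 min; less 30 min break → 11 h 17 min
Total worked: 44 h 6 min = 2646 min.
Regular 44 h 0 min = 2640 min at $49.00/h; overtime 0 h 6 min = 6 min at $73.50/h.
Pay = (2640 × $49.00 + 6 × $73.50) ÷ 60 = $2163.35.

$2163.35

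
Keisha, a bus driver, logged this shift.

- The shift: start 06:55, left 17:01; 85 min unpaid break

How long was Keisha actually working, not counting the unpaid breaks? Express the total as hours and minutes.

The shift: 06:55–17:01 = 10 h 6 min; less 85 min break → 8 h 41 min

8 h 41 min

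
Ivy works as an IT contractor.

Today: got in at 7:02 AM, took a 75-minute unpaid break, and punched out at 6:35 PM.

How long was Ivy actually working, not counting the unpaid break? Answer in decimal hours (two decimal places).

Today: 7:02 AM–6:35 PM = 11 h 33 min; less 75 min break → 10 h 18 min

10.30 hours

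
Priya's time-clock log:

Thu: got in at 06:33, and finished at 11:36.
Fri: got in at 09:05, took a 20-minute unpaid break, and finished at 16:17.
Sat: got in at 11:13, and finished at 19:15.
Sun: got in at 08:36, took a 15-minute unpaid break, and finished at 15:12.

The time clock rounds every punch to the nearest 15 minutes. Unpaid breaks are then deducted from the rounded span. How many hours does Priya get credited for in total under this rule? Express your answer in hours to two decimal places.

Thu: in 06:33→06:30, out 11:36→11:30; 5 h 0 min
Fri: in 09:05→09:00, out 16:17→16:15; 7 h 15 min − 20 min = 6 h 55 min
Sat: in 11:13→11:15, out 19:15→19:15; 8 h 0 min
Sun: in 08:36→08:30, out 15:12→15:15; 6 h 45 min − 15 min = 6 h 30 min
Total credited: 26 h 25 min.

26.42 hours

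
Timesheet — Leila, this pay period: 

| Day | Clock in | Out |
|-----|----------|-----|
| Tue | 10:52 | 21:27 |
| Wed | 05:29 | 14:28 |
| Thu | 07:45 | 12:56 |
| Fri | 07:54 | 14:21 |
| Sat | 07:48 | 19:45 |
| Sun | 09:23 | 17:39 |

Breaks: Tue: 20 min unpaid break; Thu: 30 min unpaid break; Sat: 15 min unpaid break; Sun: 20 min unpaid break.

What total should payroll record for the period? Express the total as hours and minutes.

50 h 0 min

Tue: 10:52–21:27 = 10 h 35 min; less 20 min break → 10 h 15 min
Wed: 05:29–14:28 = 8 h 59 min
Thu: 07:45–12:56 = 5 h 11 min; less 30 min break → 4 h 41 min
Fri: 07:54–14:21 = 6 h 27 min
Sat: 07:48–19:45 = 11 h 57 min; less 15 min break → 11 h 42 min
Sun: 09:23–17:39 = 8 h 16 min; less 20 min break → 7 h 56 min
Total: 10 h 15 min + 8 h 59 min + 4 h 41 min + 6 h 27 min + 11 h 42 min + 7 h 56 min = 50 h 0 min.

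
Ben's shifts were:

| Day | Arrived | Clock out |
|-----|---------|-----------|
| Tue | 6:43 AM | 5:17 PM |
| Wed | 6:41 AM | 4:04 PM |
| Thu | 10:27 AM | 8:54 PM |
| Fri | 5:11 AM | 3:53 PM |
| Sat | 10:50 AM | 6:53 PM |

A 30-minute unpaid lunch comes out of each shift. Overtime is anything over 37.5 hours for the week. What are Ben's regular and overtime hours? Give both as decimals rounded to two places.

Tue: 6:43 AM–5:17 PM = 10 h 34 min; less 30 min break → 10 h 4 min
Wed: 6:41 AM–4:04 PM = 9 h 23 min; less 30 min break → 8 h 53 min
Thu: 10:27 AM–8:54 PM = 10 h 27 min; less 30 min break → 9 h 57 min
Fri: 5:11 AM–3:53 PM = 10 h 42 min; less 30 min break → 10 h 12 min
Sat: 10:50 AM–6:53 PM = 8 h 3 min; less 30 min break → 7 h 33 min
Total worked: 46 h 39 min = 46.65 h.
Threshold 37.5 h → overtime 9 h 9 min, regular 37 h 30 min.

Regular 37.50 hours, overtime 9.15 hours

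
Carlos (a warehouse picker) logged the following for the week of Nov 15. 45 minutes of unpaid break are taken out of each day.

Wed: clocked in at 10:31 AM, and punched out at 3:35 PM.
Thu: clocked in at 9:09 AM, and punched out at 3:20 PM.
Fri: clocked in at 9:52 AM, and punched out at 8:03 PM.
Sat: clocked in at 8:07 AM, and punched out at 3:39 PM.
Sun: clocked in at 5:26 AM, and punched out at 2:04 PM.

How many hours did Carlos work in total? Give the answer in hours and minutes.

33 h 51 min

Wed: 10:31 AM–3:35 PM = 5 h 4 min; less 45 min break → 4 h 19 min
Thu: 9:09 AM–3:20 PM = 6 h 11 min; less 45 min break → 5 h 26 min
Fri: 9:52 AM–8:03 PM = 10 h 11 min; less 45 min break → 9 h 26 min
Sat: 8:07 AM–3:39 PM = 7 h 32 min; less 45 min break → 6 h 47 min
Sun: 5:26 AM–2:04 PM = 8 h 38 min; less 45 min break → 7 h 53 min
Total: 4 h 19 min + 5 h 26 min + 9 h 26 min + 6 h 47 min + 7 h 53 min = 33 h 51 min.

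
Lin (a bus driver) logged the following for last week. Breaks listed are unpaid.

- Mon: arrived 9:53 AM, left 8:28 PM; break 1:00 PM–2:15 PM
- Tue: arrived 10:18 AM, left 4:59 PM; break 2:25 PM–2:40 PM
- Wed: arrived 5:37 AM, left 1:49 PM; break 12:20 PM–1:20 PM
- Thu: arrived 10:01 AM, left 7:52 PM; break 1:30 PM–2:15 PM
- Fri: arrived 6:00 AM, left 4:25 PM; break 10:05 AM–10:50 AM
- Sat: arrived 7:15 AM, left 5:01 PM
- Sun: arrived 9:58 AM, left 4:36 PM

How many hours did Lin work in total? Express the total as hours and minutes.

58 h 8 min

Mon: 9:53 AM–8:28 PM = 10 h 35 min; less 75 min break → 9 h 20 min
Tue: 10:18 AM–4:59 PM = 6 h 41 min; less 15 min break → 6 h 26 min
Wed: 5:37 AM–1:49 PM = 8 h 12 min; less 60 min break → 7 h 12 min
Thu: 10:01 AM–7:52 PM = 9 h 51 min; less 45 min break → 9 h 6 min
Fri: 6:00 AM–4:25 PM = 10 h 25 min; less 45 min break → 9 h 40 min
Sat: 7:15 AM–5:01 PM = 9 h 46 min
Sun: 9:58 AM–4:36 PM = 6 h 38 min
Total: 9 h 20 min + 6 h 26 min + 7 h 12 min + 9 h 6 min + 9 h 40 min + 9 h 46 min + 6 h 38 min = 58 h 8 min.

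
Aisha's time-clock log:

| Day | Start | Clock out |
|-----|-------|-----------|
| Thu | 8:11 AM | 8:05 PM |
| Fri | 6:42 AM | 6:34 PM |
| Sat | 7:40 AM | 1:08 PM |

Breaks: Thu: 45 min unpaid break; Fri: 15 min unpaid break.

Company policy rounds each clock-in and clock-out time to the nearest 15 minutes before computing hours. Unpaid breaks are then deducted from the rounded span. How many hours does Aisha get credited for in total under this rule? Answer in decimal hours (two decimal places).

28.00 hours

Thu: in 8:11 AM→8:15 AM, out 8:05 PM→8:00 PM; 11 h 45 min − 45 min = 11 h 0 min
Fri: in 6:42 AM→6:45 AM, out 6:34 PM→6:30 PM; 11 h 45 min − 15 min = 11 h 30 min
Sat: in 7:40 AM→7:45 AM, out 1:08 PM→1:15 PM; 5 h 30 min
Total credited: 28 h 0 min.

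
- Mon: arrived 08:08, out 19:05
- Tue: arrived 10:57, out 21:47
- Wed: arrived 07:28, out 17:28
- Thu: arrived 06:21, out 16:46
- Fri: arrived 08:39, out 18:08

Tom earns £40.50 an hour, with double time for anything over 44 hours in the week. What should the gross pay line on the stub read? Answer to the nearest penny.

Mon: 08:08–19:05 = 10 h 57 min
Tue: 10:57–21:47 = 10 h 50 min
Wed: 07:28–17:28 = 10 h 0 min
Thu: 06:21–16:46 = 10 h 25 min
Fri: 08:39–18:08 = 9 h 29 min
Total worked: 51 h 41 min = 3101 min.
Regular 44 h 0 min = 2640 min at £40.50/h; overtime 7 h 41 min = 461 min at £81.00/h.
Pay = (2640 × £40.50 + 461 × £81.00) ÷ 60 = £2404.35.

£2404.35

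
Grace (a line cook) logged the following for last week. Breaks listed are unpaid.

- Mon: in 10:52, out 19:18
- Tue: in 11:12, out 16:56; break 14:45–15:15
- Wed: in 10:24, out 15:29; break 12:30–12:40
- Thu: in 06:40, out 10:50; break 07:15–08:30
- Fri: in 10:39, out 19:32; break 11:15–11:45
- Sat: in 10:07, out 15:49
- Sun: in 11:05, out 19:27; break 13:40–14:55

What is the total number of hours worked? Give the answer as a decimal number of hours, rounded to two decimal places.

Mon: 10:52–19:18 = 8 h 26 min
Tue: 11:12–16:56 = 5 h 44 min; less 30 min break → 5 h 14 min
Wed: 10:24–15:29 = 5 h 5 min; less 10 min break → 4 h 55 min
Thu: 06:40–10:50 = 4 h 10 min; less 75 min break → 2 h 55 min
Fri: 10:39–19:32 = 8 h 53 min; less 30 min break → 8 h 23 min
Sat: 10:07–15:49 = 5 h 42 min
Sun: 11:05–19:27 = 8 h 22 min; less 75 min break → 7 h 7 min
Total: 8 h 26 min + 5 h 14 min + 4 h 55 min + 2 h 55 min + 8 h 23 min + 5 h 42 min + 7 h 7 min = 42 h 42 min.

42.70 hours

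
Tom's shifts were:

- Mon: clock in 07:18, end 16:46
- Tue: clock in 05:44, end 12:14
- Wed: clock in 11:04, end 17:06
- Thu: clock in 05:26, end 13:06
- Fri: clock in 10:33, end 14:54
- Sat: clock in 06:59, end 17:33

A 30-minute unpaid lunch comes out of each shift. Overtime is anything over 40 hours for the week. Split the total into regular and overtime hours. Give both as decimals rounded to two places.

Regular 40.00 hours, overtime 1.58 hours

Mon: 07:18–16:46 = 9 h 28 min; less 30 min break → 8 h 58 min
Tue: 05:44–12:14 = 6 h 30 min; less 30 min break → 6 h 0 min
Wed: 11:04–17:06 = 6 h 2 min; less 30 min break → 5 h 32 min
Thu: 05:26–13:06 = 7 h 40 min; less 30 min break → 7 h 10 min
Fri: 10:33–14:54 = 4 h 21 min; less 30 min break → 3 h 51 min
Sat: 06:59–17:33 = 10 h 34 min; less 30 min break → 10 h 4 min
Total worked: 41 h 35 min = 41.58 h.
Threshold 40 h → overtime 1 h 35 min, regular 40 h 0 min.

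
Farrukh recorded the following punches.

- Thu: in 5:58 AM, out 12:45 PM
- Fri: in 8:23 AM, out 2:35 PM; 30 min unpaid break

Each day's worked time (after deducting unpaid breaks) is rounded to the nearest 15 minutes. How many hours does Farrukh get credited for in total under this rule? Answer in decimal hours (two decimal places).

Thu: 5:58 AM–12:45 PM = 6 h 47 min → rounds to 6 h 45 min
Fri: 8:23 AM–2:35 PM = 6 h 12 min − 30 min = 5 h 42 min → rounds to 5 h 45 min
Total credited: 12 h 30 min.

12.50 hours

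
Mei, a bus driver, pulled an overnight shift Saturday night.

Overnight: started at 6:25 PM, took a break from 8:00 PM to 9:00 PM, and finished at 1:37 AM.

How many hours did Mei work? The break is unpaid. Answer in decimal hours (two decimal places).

Overnight: 6:25 PM → midnight = 5 h 35 min; midnight → 1:37 AM = 1 h 37 min; span 7 h 12 min; less 60 min break → 6 h 12 min

6.20 hours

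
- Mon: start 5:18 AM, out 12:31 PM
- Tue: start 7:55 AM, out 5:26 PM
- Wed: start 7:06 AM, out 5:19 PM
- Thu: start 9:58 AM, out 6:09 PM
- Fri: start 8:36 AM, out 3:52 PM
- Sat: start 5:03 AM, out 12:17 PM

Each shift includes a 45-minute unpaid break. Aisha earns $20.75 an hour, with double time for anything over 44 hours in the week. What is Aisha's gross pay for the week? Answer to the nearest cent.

$960.03

Mon: 5:18 AM–12:31 PM = 7 h 13 min; less 45 min break → 6 h 28 min
Tue: 7:55 AM–5:26 PM = 9 h 31 min; less 45 min break → 8 h 46 min
Wed: 7:06 AM–5:19 PM = 10 h 13 min; less 45 min break → 9 h 28 min
Thu: 9:58 AM–6:09 PM = 8 h 11 min; less 45 min break → 7 h 26 min
Fri: 8:36 AM–3:52 PM = 7 h 16 min; less 45 min break → 6 h 31 min
Sat: 5:03 AM–12:17 PM = 7 h 14 min; less 45 min break → 6 h 29 min
Total worked: 45 h 8 min = 2708 min.
Regular 44 h 0 min = 2640 min at $20.75/h; overtime 1 h 8 min = 68 min at $41.50/h.
Pay = (2640 × $20.75 + 68 × $41.50) ÷ 60 = $960.03.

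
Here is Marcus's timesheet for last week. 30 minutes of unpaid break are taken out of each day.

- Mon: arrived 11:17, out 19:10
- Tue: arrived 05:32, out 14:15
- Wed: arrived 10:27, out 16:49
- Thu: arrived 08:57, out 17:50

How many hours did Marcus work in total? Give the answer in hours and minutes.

Mon: 11:17–19:10 = 7 h 53 min; less 30 min break → 7 h 23 min
Tue: 05:32–14:15 = 8 h 43 min; less 30 min break → 8 h 13 min
Wed: 10:27–16:49 = 6 h 22 min; less 30 min break → 5 h 52 min
Thu: 08:57–17:50 = 8 h 53 min; less 30 min break → 8 h 23 min
Total: 7 h 23 min + 8 h 13 min + 5 h 52 min + 8 h 23 min = 29 h 51 min.

29 h 51 min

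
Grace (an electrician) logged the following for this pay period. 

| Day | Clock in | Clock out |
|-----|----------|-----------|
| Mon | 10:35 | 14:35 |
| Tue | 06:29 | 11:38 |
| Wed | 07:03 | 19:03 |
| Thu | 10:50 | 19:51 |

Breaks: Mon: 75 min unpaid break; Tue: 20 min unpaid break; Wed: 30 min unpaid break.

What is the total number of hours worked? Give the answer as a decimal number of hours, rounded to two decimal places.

28.08 hours

Mon: 10:35–14:35 = 4 h 0 min; less 75 min break → 2 h 45 min
Tue: 06:29–11:38 = 5 h 9 min; less 20 min break → 4 h 49 min
Wed: 07:03–19:03 = 12 h 0 min; less 30 min break → 11 h 30 min
Thu: 10:50–19:51 = 9 h 1 min
Total: 2 h 45 min + 4 h 49 min + 11 h 30 min + 9 h 1 min = 28 h 5 min.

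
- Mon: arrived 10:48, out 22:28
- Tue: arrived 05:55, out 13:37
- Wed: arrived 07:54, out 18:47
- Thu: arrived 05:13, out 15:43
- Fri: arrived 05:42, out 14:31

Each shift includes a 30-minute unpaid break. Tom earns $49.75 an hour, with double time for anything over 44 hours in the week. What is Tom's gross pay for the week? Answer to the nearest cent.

Mon: 10:48–22:28 = 11 h 40 min; less 30 min break → 11 h 10 min
Tue: 05:55–13:37 = 7 h 42 min; less 30 min break → 7 h 12 min
Wed: 07:54–18:47 = 10 h 53 min; less 30 min break → 10 h 23 min
Thu: 05:13–15:43 = 10 h 30 min; less 30 min break → 10 h 0 min
Fri: 05:42–14:31 = 8 h 49 min; less 30 min break → 8 h 19 min
Total worked: 47 h 4 min = 2824 min.
Regular 44 h 0 min = 2640 min at $49.75/h; overtime 3 h 4 min = 184 min at $99.50/h.
Pay = (2640 × $49.75 + 184 × $99.50) ÷ 60 = $2494.13.

$2494.13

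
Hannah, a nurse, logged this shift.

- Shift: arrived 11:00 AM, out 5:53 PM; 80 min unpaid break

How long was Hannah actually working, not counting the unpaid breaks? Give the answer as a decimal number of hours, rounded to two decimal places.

Shift: 11:00 AM–5:53 PM = 6 h 53 min; less 80 min break → 5 h 33 min

5.55 hours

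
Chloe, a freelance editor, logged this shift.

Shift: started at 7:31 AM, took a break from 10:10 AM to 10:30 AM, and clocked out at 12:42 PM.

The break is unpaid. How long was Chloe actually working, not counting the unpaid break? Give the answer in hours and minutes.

4 h 51 min

Shift: 7:31 AM–12:42 PM = 5 h 11 min; less 20 min break → 4 h 51 min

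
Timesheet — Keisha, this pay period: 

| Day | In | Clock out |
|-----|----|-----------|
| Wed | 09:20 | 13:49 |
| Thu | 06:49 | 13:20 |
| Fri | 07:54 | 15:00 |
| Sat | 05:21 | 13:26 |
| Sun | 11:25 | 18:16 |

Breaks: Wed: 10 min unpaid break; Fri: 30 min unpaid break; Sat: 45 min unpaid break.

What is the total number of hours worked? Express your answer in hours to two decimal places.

Wed: 09:20–13:49 = 4 h 29 min; less 10 min break → 4 h 19 min
Thu: 06:49–13:20 = 6 h 31 min
Fri: 07:54–15:00 = 7 h 6 min; less 30 min break → 6 h 36 min
Sat: 05:21–13:26 = 8 h 5 min; less 45 min break → 7 h 20 min
Sun: 11:25–18:16 = 6 h 51 min
Total: 4 h 19 min + 6 h 31 min + 6 h 36 min + 7 h 20 min + 6 h 51 min = 31 h 37 min.

31.62 hours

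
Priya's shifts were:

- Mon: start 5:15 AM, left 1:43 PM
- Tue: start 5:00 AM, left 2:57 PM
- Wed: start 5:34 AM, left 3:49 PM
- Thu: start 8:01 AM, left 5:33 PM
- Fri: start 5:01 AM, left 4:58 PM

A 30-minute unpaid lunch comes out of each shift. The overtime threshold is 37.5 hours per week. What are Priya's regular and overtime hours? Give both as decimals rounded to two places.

Regular 37.50 hours, overtime 10.15 hours

Mon: 5:15 AM–1:43 PM = 8 h 28 min; less 30 min break → 7 h 58 min
Tue: 5:00 AM–2:57 PM = 9 h 57 min; less 30 min break → 9 h 27 min
Wed: 5:34 AM–3:49 PM = 10 h 15 min; less 30 min break → 9 h 45 min
Thu: 8:01 AM–5:33 PM = 9 h 32 min; less 30 min break → 9 h 2 min
Fri: 5:01 AM–4:58 PM = 11 h 57 min; less 30 min break → 11 h 27 min
Total worked: 47 h 39 min = 47.65 h.
Threshold 37.5 h → overtime 10 h 9 min, regular 37 h 30 min.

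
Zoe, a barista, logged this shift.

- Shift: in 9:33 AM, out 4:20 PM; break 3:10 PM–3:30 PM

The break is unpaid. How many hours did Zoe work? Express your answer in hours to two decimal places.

6.45 hours

Shift: 9:33 AM–4:20 PM = 6 h 47 min; less 20 min break → 6 h 27 min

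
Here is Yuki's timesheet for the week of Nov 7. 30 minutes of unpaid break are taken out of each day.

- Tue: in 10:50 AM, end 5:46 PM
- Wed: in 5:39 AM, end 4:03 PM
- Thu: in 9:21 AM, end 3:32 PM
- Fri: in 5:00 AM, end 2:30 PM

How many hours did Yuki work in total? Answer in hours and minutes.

31 h 1 min

Tue: 10:50 AM–5:46 PM = 6 h 56 min; less 30 min break → 6 h 26 min
Wed: 5:39 AM–4:03 PM = 10 h 24 min; less 30 min break → 9 h 54 min
Thu: 9:21 AM–3:32 PM = 6 h 11 min; less 30 min break → 5 h 41 min
Fri: 5:00 AM–2:30 PM = 9 h 30 min; less 30 min break → 9 h 0 min
Total: 6 h 26 min + 9 h 54 min + 5 h 41 min + 9 h 0 min = 31 h 1 min.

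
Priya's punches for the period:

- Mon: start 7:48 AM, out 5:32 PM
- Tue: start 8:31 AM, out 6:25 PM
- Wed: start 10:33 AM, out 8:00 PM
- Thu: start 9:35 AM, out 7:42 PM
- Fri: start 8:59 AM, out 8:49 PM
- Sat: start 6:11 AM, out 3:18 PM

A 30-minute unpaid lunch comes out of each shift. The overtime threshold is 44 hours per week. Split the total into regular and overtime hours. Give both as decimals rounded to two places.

Mon: 7:48 AM–5:32 PM = 9 h 44 min; less 30 min break → 9 h 14 min
Tue: 8:31 AM–6:25 PM = 9 h 54 min; less 30 min break → 9 h 24 min
Wed: 10:33 AM–8:00 PM = 9 h 27 min; less 30 min break → 8 h 57 min
Thu: 9:35 AM–7:42 PM = 10 h 7 min; less 30 min break → 9 h 37 min
Fri: 8:59 AM–8:49 PM = 11 h 50 min; less 30 min break → 11 h 20 min
Sat: 6:11 AM–3:18 PM = 9 h 7 min; less 30 min break → 8 h 37 min
Total worked: 57 h 9 min = 57.15 h.
Threshold 44 h → overtime 13 h 9 min, regular 44 h 0 min.

Regular 44.00 hours, overtime 13.15 hours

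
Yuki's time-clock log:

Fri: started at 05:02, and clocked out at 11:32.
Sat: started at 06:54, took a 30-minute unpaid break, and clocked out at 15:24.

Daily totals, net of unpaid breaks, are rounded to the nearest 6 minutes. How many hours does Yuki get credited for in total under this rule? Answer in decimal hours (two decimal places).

14.50 hours

Fri: 05:02–11:32 = 6 h 30 min → rounds to 6 h 30 min
Sat: 06:54–15:24 = 8 h 30 min − 30 min = 8 h 0 min → rounds to 8 h 0 min
Total credited: 14 h 30 min.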